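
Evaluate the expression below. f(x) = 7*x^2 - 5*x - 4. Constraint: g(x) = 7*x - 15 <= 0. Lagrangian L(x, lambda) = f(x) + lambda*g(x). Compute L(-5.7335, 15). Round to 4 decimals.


Step 1: Evaluate f(x).
f(-5.7335) = 7*(-5.7335)^2 - 5*(-5.7335) - 4 = 254.7787
Step 2: Evaluate g(x).
g(-5.7335) = 7*-5.7335 - 15 = -55.1345
Step 3: Compute Lagrangian.
L = 254.7787 + 15*-55.1345 = -572.2388


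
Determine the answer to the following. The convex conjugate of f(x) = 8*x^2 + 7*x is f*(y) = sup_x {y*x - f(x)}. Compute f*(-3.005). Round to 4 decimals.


f*(y) = sup_x {y*x - a*x^2 - b*x} = sup_x {(y-b)*x - a*x^2}
FOC: (y - b) - 2a*x = 0 => x* = (y - b)/(2a)
x* = (-3.005 - 7)/(2*8) = -0.6253
f*(-3.005) = (y-b)^2/(4a) = (-3.005 - 7)^2/(4*8)
= 100.1/32 = 3.1281


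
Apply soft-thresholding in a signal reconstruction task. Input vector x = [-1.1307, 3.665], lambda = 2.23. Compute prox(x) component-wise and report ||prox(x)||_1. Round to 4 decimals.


Soft-thresholding with lambda = 2.23:
prox(-1.1307) = sign(-1.1307)*max(|-1.1307| - 2.23, 0) = 0.0
prox(3.665) = sign(3.665)*max(|3.665| - 2.23, 0) = 1.435
prox(x) = [0.0, 1.435]
||prox(x)||_1 = 0.0 + 1.435 = 1.435


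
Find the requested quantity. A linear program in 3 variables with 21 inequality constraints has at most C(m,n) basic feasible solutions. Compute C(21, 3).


Each vertex corresponds to some choice of n active constraints out of m, so the number of vertices is at most C(m, n) = m! / (n!(m-n)!).
m = 21, n = 3
Numerator: 21 * 20 * 19
Denominator: 3! = 6
C(21, 3) = 1330


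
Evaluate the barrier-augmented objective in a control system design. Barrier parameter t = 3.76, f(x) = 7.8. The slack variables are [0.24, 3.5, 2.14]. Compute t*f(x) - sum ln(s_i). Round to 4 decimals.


Step 1: Compute log-barrier.
ln values: [-1.4271, 1.2528, 0.7608]
phi = -(-1.4271 + 1.2528 + 0.7608) = -0.5865
Step 2: Compute augmented objective.
t*f(x) = 3.76*7.8 = 29.328
Total = 29.328 - 0.5865 = 28.7415


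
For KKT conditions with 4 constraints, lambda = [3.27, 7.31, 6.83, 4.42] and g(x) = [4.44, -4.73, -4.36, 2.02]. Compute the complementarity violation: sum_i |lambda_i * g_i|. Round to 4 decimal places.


KKT complementary slackness check:
lambda_1 * g_1 = 3.27 * 4.44 = 14.5188
lambda_2 * g_2 = 7.31 * -4.73 = -34.5763
lambda_3 * g_3 = 6.83 * -4.36 = -29.7788
lambda_4 * g_4 = 4.42 * 2.02 = 8.9284
Total violation = 14.5188 + 34.5763 + 29.7788 + 8.9284 = 87.8023


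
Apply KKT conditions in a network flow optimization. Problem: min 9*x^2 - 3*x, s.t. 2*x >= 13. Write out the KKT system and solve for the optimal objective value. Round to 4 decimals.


Step 1: Try lambda = 0 (constraint inactive).
x_unc = 3/(2*9) = 0.1667
Check: 2*0.1667 = 0.3334 < 13 -- violated!
Step 2: Constraint must be active: 2*x = 13
x* = 13/2 = 6.5
lambda = (2*9*6.5 - 3)/2 = 57.0
Step 3: Compute optimal value.
f(x*) = 9*6.5^2 - 3*6.5 = 360.75


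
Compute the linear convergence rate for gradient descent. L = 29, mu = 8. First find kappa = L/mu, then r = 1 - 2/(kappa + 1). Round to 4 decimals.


Step 1: Compute the condition number.
kappa = L/mu = 29/8 = 3.625
Step 2: Compute the convergence rate.
r = 1 - 2/(kappa + 1) = 1 - 2*mu/(L + mu) = (L - mu)/(L + mu) = 21/37 = 0.5676


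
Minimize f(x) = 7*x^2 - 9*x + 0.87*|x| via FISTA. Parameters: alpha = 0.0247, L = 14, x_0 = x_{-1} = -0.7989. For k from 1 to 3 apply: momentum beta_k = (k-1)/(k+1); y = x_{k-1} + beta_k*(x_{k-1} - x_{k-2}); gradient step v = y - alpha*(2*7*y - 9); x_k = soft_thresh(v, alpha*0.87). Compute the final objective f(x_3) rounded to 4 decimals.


FISTA on f(x) = 7*x^2 - 9*x + 0.87*|x|
L = 14, alpha = 0.0247
Iteration 1: beta = 0.0, y = -0.7989 + 0.0*(-0.7989 + 0.7989) = -0.7989
  grad(y) = -20.1846, v = y - alpha*grad = -0.3003
  prox(v) = soft_thresh(-0.3003, 0.0215) = -0.2789
Iteration 2: beta = 0.3333, y = -0.2789 + 0.3333*(-0.2789 + 0.7989) = -0.1055
  grad(y) = -10.477, v = y - alpha*grad = 0.1533
  prox(v) = soft_thresh(0.1533, 0.0215) = 0.1318
Iteration 3: beta = 0.5, y = 0.1318 + 0.5*(0.1318 + 0.2789) = 0.3371
  grad(y) = -4.2804, v = y - alpha*grad = 0.4428
  prox(v) = soft_thresh(0.4428, 0.0215) = 0.4214
f(x_3) = 7*0.4214^2 - 9*0.4214 + 0.87*|0.4214| = -2.1828


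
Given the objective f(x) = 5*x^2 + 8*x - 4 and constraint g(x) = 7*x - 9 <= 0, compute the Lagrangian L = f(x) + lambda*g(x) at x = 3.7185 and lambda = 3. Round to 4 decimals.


Step 1: Evaluate f(x).
f(3.7185) = 5*3.7185^2 + 8*3.7185 - 4 = 94.8842
Step 2: Evaluate g(x).
g(3.7185) = 7*3.7185 - 9 = 17.0295
Step 3: Compute Lagrangian.
L = 94.8842 + 3*17.0295 = 145.9727


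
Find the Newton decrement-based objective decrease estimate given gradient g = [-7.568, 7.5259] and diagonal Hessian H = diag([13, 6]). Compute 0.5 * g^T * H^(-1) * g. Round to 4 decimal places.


Step 1: H is diagonal, so H^(-1) * g = [-0.5822, 1.2543].
Step 2: g^T H^(-1) g = sum_i g_i^2 / H_ii
  = (-7.568)^2/13 + (7.5259)^2/6
  = 4.4057 + 9.4399 = 13.8456
Step 3: Objective decrease = 0.5 * g^T H^(-1) g = 6.9228


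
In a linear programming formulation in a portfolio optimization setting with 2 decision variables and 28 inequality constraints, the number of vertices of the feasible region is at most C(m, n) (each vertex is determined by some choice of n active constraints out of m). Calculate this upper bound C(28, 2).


Each vertex corresponds to some choice of n active constraints out of m, so the number of vertices is at most C(m, n) = m! / (n!(m-n)!).
m = 28, n = 2
Numerator: 28 * 27
Denominator: 2! = 2
C(28, 2) = 378


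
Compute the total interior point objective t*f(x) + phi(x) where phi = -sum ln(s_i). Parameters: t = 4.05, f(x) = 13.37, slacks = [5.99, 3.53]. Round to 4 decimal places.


Step 1: Compute log-barrier.
ln values: [1.7901, 1.2613]
phi = -(1.7901 + 1.2613) = -3.0514
Step 2: Compute augmented objective.
t*f(x) = 4.05*13.37 = 54.1485
Total = 54.1485 - 3.0514 = 51.0971


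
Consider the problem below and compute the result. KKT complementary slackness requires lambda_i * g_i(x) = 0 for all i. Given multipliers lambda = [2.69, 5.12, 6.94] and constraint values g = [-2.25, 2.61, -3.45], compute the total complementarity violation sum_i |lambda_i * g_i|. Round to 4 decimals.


KKT complementary slackness check:
lambda_1 * g_1 = 2.69 * -2.25 = -6.0525
lambda_2 * g_2 = 5.12 * 2.61 = 13.3632
lambda_3 * g_3 = 6.94 * -3.45 = -23.943
Total violation = 6.0525 + 13.3632 + 23.943 = 43.3587


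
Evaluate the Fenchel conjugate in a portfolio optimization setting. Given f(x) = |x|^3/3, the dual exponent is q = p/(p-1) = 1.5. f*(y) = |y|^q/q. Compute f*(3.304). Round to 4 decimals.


The conjugate exponent q satisfies 1/p + 1/q = 1.
p = 3, so q = 3/(3 - 1) = 1.5
|y|^q = 3.304^1.5 = 6.0057
f*(3.304) = 6.0057 / 1.5 = 4.0038


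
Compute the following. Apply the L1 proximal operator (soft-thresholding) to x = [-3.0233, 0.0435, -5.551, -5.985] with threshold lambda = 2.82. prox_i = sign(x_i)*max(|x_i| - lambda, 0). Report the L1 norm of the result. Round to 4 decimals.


Soft-thresholding with lambda = 2.82:
prox(-3.0233) = sign(-3.0233)*max(|-3.0233| - 2.82, 0) = -0.2033
prox(0.0435) = sign(0.0435)*max(|0.0435| - 2.82, 0) = 0.0
prox(-5.551) = sign(-5.551)*max(|-5.551| - 2.82, 0) = -2.731
prox(-5.985) = sign(-5.985)*max(|-5.985| - 2.82, 0) = -3.165
prox(x) = [-0.2033, 0.0, -2.731, -3.165]
||prox(x)||_1 = 0.2033 + 0.0 + 2.731 + 3.165 = 6.0993


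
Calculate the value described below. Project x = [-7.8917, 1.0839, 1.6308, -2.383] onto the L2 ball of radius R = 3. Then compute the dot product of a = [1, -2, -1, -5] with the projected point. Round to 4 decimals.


Step 1: Compute ||x|| (intermediates to 6 decimals).
||x|| = sqrt((-7.8917)^2 + 1.0839^2 + 1.6308^2 + (-2.383)^2) = 8.473014
Step 2: Project.
Since ||x|| > R, scale = R/||x|| = 3/8.473014 = 0.354065, proj(x) = scale * x
proj(x) = [-2.794175, 0.383771, 0.577409, -0.843737]
Step 3: Dot product.
a^T * proj(x) = 1*(-2.794175) - 2*0.383771 - 1*0.577409 - 5*(-0.843737) = 0.0796


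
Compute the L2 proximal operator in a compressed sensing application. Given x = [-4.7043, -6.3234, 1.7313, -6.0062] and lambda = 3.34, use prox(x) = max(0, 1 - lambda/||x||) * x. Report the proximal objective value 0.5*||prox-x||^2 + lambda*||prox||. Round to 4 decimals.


Step 1: Compute ||x||.
||x|| = 10.0592
Step 2: Compute scaling factor.
scale = max(0, 1 - 3.34/10.0592) = 0.668
Step 3: prox(x) = [-3.1423, -4.2238, 1.1564, -4.0119]
||prox(x)|| = 6.7192
Step 4: Proximal objective.
0.5*||prox-x||^2 = 5.5778
lambda*||prox|| = 22.4421
Total = 28.02


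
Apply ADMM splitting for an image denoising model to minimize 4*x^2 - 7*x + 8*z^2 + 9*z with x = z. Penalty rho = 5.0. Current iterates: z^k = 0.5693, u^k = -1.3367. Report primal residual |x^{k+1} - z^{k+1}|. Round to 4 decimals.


ADMM iteration with rho = 5.0, z^k = 0.5693, u^k = -1.3367
Step 1: x-update.
Minimize 4*x^2 - 7*x + (5.0/2)*(x - 0.5693 - 1.3367)^2
FOC: (2*4 + 5.0)*x = 7 + 5.0*(0.5693 + 1.3367)
x^{k+1} = 1.2715
Step 2: z-update.
Minimize 8*z^2 + 9*z + (5.0/2)*(1.2715 - z - 1.3367)^2
FOC: (2*8 + 5.0)*z = -9 + 5.0*(1.2715 - 1.3367)
z^{k+1} = -0.4441
Step 3: u-update.
u^{k+1} = -1.3367 + 1.2715 + 0.4441 = 0.3789
Step 4: Primal residual = |1.2715 + 0.4441| = 1.7156


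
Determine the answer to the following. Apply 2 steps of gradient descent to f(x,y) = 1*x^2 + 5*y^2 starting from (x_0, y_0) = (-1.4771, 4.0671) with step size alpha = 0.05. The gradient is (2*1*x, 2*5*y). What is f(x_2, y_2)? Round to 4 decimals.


Gradient descent on f(x,y) = 1*x^2 + 5*y^2.
Starting point: (-1.4771, 4.0671), alpha = 0.05
Step 1: grad_x = 2*1*-1.4771 = -2.9542, grad_y = 2*5*4.0671 = 40.671
  x_1 = -1.4771 - 0.05*-2.9542 = -1.3294
  y_1 = 4.0671 - 0.05*40.671 = 2.0336
Step 2: grad_x = 2*1*-1.3294 = -2.6588, grad_y = 2*5*2.0336 = 20.3355
  x_2 = -1.3294 - 0.05*-2.6588 = -1.1965
  y_2 = 2.0336 - 0.05*20.3355 = 1.0168
f(-1.1965, 1.0168) = 1*(-1.1965)^2 + 5*1.0168^2 = 6.6007


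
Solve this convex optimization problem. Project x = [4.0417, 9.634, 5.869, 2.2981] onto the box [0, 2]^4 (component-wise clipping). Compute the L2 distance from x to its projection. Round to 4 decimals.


Project each component onto [0, 2].
clip(4.0417) = 2.0, clip(9.634) = 2.0, clip(5.869) = 2.0, clip(2.2981) = 2.0
Projection = [2.0, 2.0, 2.0, 2.0]
Squared diffs: [4.1685, 58.278, 14.9692, 0.0889]
Distance = sqrt(77.5046) = 8.8037


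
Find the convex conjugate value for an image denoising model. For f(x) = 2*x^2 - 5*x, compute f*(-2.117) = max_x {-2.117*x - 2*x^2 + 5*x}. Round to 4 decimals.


f*(y) = sup_x {y*x - a*x^2 - b*x} = sup_x {(y-b)*x - a*x^2}
FOC: (y - b) - 2a*x = 0 => x* = (y - b)/(2a)
x* = (-2.117 + 5)/(2*2) = 0.7208
f*(-2.117) = (y-b)^2/(4a) = (-2.117 + 5)^2/(4*2)
= 8.3117/8 = 1.039


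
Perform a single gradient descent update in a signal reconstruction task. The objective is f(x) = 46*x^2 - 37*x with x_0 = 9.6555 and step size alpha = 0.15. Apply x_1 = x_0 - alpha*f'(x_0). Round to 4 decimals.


We compute the gradient at x_0 and apply the update.
f'(x) = 92*x - 37
f'(9.6555) = 92*9.6555 - 37 = 851.306
x_1 = 9.6555 - 0.15*851.306 = -118.0404


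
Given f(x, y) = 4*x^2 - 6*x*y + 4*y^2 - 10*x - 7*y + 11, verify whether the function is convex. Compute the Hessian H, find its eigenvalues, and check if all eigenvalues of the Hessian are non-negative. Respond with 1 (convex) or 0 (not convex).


The Hessian of f(x,y) = 4*x^2 - 6*x*y + 4*y^2 - 10*x - 7*y + 11 is:
H = [[8, -6], [-6, 8]]
Trace = 8 + 8 = 16
Determinant = 8*8 - (-6)^2 = 28
Discriminant = (16)^2 - 4*28 = 144.0
Eigenvalues: lambda_1 = 2.0, lambda_2 = 14.0
The function is convex.

1


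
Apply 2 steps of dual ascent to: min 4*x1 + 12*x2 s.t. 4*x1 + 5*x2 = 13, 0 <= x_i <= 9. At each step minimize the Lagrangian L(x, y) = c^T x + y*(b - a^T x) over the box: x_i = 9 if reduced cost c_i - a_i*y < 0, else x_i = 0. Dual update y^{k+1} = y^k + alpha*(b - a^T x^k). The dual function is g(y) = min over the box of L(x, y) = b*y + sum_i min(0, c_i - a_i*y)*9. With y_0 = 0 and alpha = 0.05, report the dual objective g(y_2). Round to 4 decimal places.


Dual ascent for LP: min 4*x1 + 12*x2, 4*x1 + 5*x2 = 13, 0 <= x_i <= 9
Step 1: y^k = 0.0, reduced costs: (4.0, 12.0)
  x^k = (0.0, 0.0), subgradient = b - a^T x = 13.0
  y^{k+1} = 0.0 + 0.05*13.0 = 0.65
Step 2: y^k = 0.65, reduced costs: (1.4, 8.75)
  x^k = (0.0, 0.0), subgradient = b - a^T x = 13.0
  y^{k+1} = 0.65 + 0.05*13.0 = 1.3
Dual objective at y_2 = 1.3: reduced costs (-1.2, 5.5), box minimizer x = (9.0, 0.0)
g(y_2) = b*y + (c1 - a1*y)*x1 + (c2 - a2*y)*x2 = 13*1.3 + (-1.2)*9.0 + 5.5*0.0 = 16.9 - 10.8 + 0.0 = 6.1


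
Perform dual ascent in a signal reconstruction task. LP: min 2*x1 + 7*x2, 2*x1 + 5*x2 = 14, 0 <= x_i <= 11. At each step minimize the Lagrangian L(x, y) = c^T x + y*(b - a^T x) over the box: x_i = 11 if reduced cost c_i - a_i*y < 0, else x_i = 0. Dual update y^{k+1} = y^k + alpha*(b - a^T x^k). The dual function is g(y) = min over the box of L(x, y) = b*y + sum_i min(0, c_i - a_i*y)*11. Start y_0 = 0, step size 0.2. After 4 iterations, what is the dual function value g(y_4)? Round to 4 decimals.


Dual ascent for LP: min 2*x1 + 7*x2, 2*x1 + 5*x2 = 14, 0 <= x_i <= 11
Step 1: y^k = 0.0, reduced costs: (2.0, 7.0)
  x^k = (0.0, 0.0), subgradient = b - a^T x = 14.0
  y^{k+1} = 0.0 + 0.2*14.0 = 2.8
Step 2: y^k = 2.8, reduced costs: (-3.6, -7.0)
  x^k = (11.0, 11.0), subgradient = b - a^T x = -63.0
  y^{k+1} = 2.8 + 0.2*-63.0 = -9.8
Step 3: y^k = -9.8, reduced costs: (21.6, 56.0)
  x^k = (0.0, 0.0), subgradient = b - a^T x = 14.0
  y^{k+1} = -9.8 + 0.2*14.0 = -7.0
Step 4: y^k = -7.0, reduced costs: (16.0, 42.0)
  x^k = (0.0, 0.0), subgradient = b - a^T x = 14.0
  y^{k+1} = -7.0 + 0.2*14.0 = -4.2
Dual objective at y_4 = -4.2: reduced costs (10.4, 28.0), box minimizer x = (0.0, 0.0)
g(y_4) = b*y + (c1 - a1*y)*x1 + (c2 - a2*y)*x2 = 14*(-4.2) + 10.4*0.0 + 28.0*0.0 = -58.8 + 0.0 + 0.0 = -58.8


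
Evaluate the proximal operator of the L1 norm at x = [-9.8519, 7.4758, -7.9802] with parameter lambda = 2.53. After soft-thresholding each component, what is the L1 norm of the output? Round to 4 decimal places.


Soft-thresholding with lambda = 2.53:
prox(-9.8519) = sign(-9.8519)*max(|-9.8519| - 2.53, 0) = -7.3219
prox(7.4758) = sign(7.4758)*max(|7.4758| - 2.53, 0) = 4.9458
prox(-7.9802) = sign(-7.9802)*max(|-7.9802| - 2.53, 0) = -5.4502
prox(x) = [-7.3219, 4.9458, -5.4502]
||prox(x)||_1 = 7.3219 + 4.9458 + 5.4502 = 17.7179


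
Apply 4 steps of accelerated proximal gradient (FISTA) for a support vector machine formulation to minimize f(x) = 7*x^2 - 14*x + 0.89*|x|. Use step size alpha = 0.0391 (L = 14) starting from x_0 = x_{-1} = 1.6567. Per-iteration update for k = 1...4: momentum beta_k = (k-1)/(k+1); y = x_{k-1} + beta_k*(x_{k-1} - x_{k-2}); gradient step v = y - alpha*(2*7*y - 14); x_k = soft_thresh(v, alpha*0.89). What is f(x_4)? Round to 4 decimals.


FISTA on f(x) = 7*x^2 - 14*x + 0.89*|x|
L = 14, alpha = 0.0391
Iteration 1: beta = 0.0, y = 1.6567 + 0.0*(1.6567 - 1.6567) = 1.6567
  grad(y) = 9.1938, v = y - alpha*grad = 1.2972
  prox(v) = soft_thresh(1.2972, 0.0348) = 1.2624
Iteration 2: beta = 0.3333, y = 1.2624 + 0.3333*(1.2624 - 1.6567) = 1.131
  grad(y) = 1.834, v = y - alpha*grad = 1.0593
  prox(v) = soft_thresh(1.0593, 0.0348) = 1.0245
Iteration 3: beta = 0.5, y = 1.0245 + 0.5*(1.0245 - 1.2624) = 0.9055
  grad(y) = -1.3227, v = y - alpha*grad = 0.9572
  prox(v) = soft_thresh(0.9572, 0.0348) = 0.9224
Iteration 4: beta = 0.6, y = 0.9224 + 0.6*(0.9224 - 1.0245) = 0.8612
  grad(y) = -1.943, v = y - alpha*grad = 0.9372
  prox(v) = soft_thresh(0.9372, 0.0348) = 0.9024
f(x_4) = 7*0.9024^2 - 14*0.9024 + 0.89*|0.9024| = -6.1302


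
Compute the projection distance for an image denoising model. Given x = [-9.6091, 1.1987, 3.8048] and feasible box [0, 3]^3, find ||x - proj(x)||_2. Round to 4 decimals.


Project each component onto [0, 3].
clip(-9.6091) = 0.0, clip(1.1987) = 1.1987, clip(3.8048) = 3.0
Projection = [0.0, 1.1987, 3.0]
Squared diffs: [92.3348, 0.0, 0.6477]
Distance = sqrt(92.9825) = 9.6427


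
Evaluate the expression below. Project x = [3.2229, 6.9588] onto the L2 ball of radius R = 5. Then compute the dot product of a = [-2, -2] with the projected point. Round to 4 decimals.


Step 1: Compute ||x|| (intermediates to 6 decimals).
||x|| = sqrt(3.2229^2 + 6.9588^2) = 7.668897
Step 2: Project.
Since ||x|| > R, scale = R/||x|| = 5/7.668897 = 0.651984, proj(x) = scale * x
proj(x) = [2.101279, 4.537026]
Step 3: Dot product.
a^T * proj(x) = -2*2.101279 - 2*4.537026 = -13.2766


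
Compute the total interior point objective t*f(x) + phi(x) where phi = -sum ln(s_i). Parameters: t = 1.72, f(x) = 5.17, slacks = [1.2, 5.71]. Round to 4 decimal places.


Step 1: Compute log-barrier.
ln values: [0.1823, 1.7422]
phi = -(0.1823 + 1.7422) = -1.9245
Step 2: Compute augmented objective.
t*f(x) = 1.72*5.17 = 8.8924
Total = 8.8924 - 1.9245 = 6.9679


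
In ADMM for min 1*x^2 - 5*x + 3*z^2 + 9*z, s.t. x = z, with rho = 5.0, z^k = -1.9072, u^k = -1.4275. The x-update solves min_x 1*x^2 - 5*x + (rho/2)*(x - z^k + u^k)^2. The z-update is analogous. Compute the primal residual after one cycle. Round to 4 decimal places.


ADMM iteration with rho = 5.0, z^k = -1.9072, u^k = -1.4275
Step 1: x-update.
Minimize 1*x^2 - 5*x + (5.0/2)*(x + 1.9072 - 1.4275)^2
FOC: (2*1 + 5.0)*x = 5 + 5.0*(-1.9072 + 1.4275)
x^{k+1} = 0.3716
Step 2: z-update.
Minimize 3*z^2 + 9*z + (5.0/2)*(0.3716 - z - 1.4275)^2
FOC: (2*3 + 5.0)*z = -9 + 5.0*(0.3716 - 1.4275)
z^{k+1} = -1.2981
Step 3: u-update.
u^{k+1} = -1.4275 + 0.3716 + 1.2981 = 0.2423
Step 4: Primal residual = |0.3716 + 1.2981| = 1.6698


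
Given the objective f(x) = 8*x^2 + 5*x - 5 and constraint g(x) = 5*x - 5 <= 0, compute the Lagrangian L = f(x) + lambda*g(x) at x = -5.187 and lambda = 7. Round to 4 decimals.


Step 1: Evaluate f(x).
f(-5.187) = 8*(-5.187)^2 + 5*(-5.187) - 5 = 184.3048
Step 2: Evaluate g(x).
g(-5.187) = 5*-5.187 - 5 = -30.935
Step 3: Compute Lagrangian.
L = 184.3048 + 7*-30.935 = -32.2402


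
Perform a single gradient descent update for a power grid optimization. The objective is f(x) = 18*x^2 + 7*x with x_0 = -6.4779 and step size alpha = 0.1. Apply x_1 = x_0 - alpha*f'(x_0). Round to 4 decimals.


We compute the gradient at x_0 and apply the update.
f'(x) = 36*x + 7
f'(-6.4779) = 36*-6.4779 + 7 = -226.2044
x_1 = -6.4779 - 0.1*-226.2044 = 16.1425


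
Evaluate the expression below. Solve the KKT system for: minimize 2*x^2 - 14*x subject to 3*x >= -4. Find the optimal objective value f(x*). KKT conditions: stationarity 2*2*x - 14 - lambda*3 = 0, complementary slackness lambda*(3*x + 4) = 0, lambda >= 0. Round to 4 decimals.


Step 1: Try lambda = 0 (constraint inactive).
Stationarity: 2*2*x - 14 = 0
x* = 14/(2*2) = 3.5
Check constraint: 3*3.5 = 10.5 >= -4 -- satisfied.
Step 2: Compute optimal value.
f(x*) = 2*3.5^2 - 14*3.5 = -24.5


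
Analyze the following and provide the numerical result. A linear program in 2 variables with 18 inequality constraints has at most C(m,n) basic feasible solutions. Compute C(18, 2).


Each vertex corresponds to some choice of n active constraints out of m, so the number of vertices is at most C(m, n) = m! / (n!(m-n)!).
m = 18, n = 2
Numerator: 18 * 17
Denominator: 2! = 2
C(18, 2) = 153


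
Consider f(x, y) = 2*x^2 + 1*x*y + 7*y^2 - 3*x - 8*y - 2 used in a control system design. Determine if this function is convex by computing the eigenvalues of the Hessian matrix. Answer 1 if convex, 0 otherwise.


The Hessian of f(x,y) = 2*x^2 + 1*x*y + 7*y^2 - 3*x - 8*y - 2 is:
H = [[4, 1], [1, 14]]
Trace = 4 + 14 = 18
Determinant = 4*14 - (1)^2 = 55
Discriminant = (18)^2 - 4*55 = 104.0
Eigenvalues: lambda_1 = 3.901, lambda_2 = 14.099
The function is convex.

1


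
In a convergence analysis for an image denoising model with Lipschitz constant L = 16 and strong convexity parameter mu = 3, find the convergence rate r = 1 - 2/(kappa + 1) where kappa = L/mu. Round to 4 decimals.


Step 1: Compute the condition number.
kappa = L/mu = 16/3 = 5.3333
Step 2: Compute the convergence rate.
r = 1 - 2/(kappa + 1) = 1 - 2*mu/(L + mu) = (L - mu)/(L + mu) = 13/19 = 0.6842


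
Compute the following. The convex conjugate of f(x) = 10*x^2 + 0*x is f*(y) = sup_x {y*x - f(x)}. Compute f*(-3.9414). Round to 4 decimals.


f*(y) = sup_x {y*x - a*x^2 - b*x} = sup_x {(y-b)*x - a*x^2}
FOC: (y - b) - 2a*x = 0 => x* = (y - b)/(2a)
x* = (-3.9414 - 0)/(2*10) = -0.1971
f*(-3.9414) = (y-b)^2/(4a) = (-3.9414 - 0)^2/(4*10)
= 15.5346/40 = 0.3884


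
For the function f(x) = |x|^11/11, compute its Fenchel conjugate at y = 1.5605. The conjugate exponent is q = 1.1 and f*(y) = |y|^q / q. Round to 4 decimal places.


The conjugate exponent q satisfies 1/p + 1/q = 1.
p = 11, so q = 11/(11 - 1) = 1.1
|y|^q = 1.5605^1.1 = 1.6315
f*(1.5605) = 1.6315 / 1.1 = 1.4832


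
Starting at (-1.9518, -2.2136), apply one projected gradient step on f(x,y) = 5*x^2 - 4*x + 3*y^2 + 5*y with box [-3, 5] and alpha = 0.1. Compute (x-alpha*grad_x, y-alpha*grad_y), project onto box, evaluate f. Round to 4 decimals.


Step 1: Compute gradient at (-1.9518, -2.2136).
grad_x = 2*5*-1.9518 - 4 = -23.518
grad_y = 2*3*-2.2136 + 5 = -8.2816
Step 2: Gradient step.
x_raw = -1.9518 - 0.1*-23.518 = 0.4
y_raw = -2.2136 - 0.1*-8.2816 = -1.3854
Step 3: Project onto [-3, 5].
x_proj = clip(0.4) = 0.4
y_proj = clip(-1.3854) = -1.3854
Step 4: Evaluate f.
f(0.4, -1.3854) = -1.9689


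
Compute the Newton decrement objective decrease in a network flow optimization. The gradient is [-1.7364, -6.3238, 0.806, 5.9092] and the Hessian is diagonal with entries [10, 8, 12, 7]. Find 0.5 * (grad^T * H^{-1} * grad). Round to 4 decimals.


Step 1: H is diagonal, so H^(-1) * g = [-0.1736, -0.7905, 0.0672, 0.8442].
Step 2: g^T H^(-1) g = sum_i g_i^2 / H_ii
  = (-1.7364)^2/10 + (-6.3238)^2/8 + (0.806)^2/12 + (5.9092)^2/7
  = 0.3015 + 4.9988 + 0.0541 + 4.9884 = 10.3428
Step 3: Objective decrease = 0.5 * g^T H^(-1) g = 5.1714


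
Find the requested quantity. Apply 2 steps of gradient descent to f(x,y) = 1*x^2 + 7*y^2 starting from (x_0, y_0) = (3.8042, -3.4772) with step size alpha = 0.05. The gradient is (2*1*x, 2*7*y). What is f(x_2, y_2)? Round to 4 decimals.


Gradient descent on f(x,y) = 1*x^2 + 7*y^2.
Starting point: (3.8042, -3.4772), alpha = 0.05
Step 1: grad_x = 2*1*3.8042 = 7.6084, grad_y = 2*7*-3.4772 = -48.6808
  x_1 = 3.8042 - 0.05*7.6084 = 3.4238
  y_1 = -3.4772 - 0.05*-48.6808 = -1.0432
Step 2: grad_x = 2*1*3.4238 = 6.8476, grad_y = 2*7*-1.0432 = -14.6042
  x_2 = 3.4238 - 0.05*6.8476 = 3.0814
  y_2 = -1.0432 - 0.05*-14.6042 = -0.3129
f(3.0814, -0.3129) = 1*3.0814^2 + 7*(-0.3129)^2 = 10.1806


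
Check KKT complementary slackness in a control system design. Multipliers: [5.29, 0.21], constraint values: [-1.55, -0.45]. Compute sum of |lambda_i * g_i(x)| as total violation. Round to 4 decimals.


KKT complementary slackness check:
lambda_1 * g_1 = 5.29 * -1.55 = -8.1995
lambda_2 * g_2 = 0.21 * -0.45 = -0.0945
Total violation = 8.1995 + 0.0945 = 8.294


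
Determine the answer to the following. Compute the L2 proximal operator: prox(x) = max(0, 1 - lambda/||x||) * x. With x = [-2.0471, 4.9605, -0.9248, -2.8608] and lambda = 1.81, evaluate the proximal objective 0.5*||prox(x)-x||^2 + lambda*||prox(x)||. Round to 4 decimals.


Step 1: Compute ||x||.
||x|| = 6.1511
Step 2: Compute scaling factor.
scale = max(0, 1 - 1.81/6.1511) = 0.7057
Step 3: prox(x) = [-1.4447, 3.5009, -0.6527, -2.019]
||prox(x)|| = 4.3411
Step 4: Proximal objective.
0.5*||prox-x||^2 = 1.6381
lambda*||prox|| = 7.8574
Total = 9.4955


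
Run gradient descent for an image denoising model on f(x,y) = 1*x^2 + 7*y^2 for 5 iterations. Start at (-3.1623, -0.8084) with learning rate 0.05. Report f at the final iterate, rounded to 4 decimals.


Gradient descent on f(x,y) = 1*x^2 + 7*y^2.
Starting point: (-3.1623, -0.8084), alpha = 0.05
Step 1: grad_x = 2*1*-3.1623 = -6.3246, grad_y = 2*7*-0.8084 = -11.3176
  x_1 = -3.1623 - 0.05*-6.3246 = -2.8461
  y_1 = -0.8084 - 0.05*-11.3176 = -0.2425
Step 2: grad_x = 2*1*-2.8461 = -5.6921, grad_y = 2*7*-0.2425 = -3.3953
  x_2 = -2.8461 - 0.05*-5.6921 = -2.5615
  y_2 = -0.2425 - 0.05*-3.3953 = -0.0728
Step 3: grad_x = 2*1*-2.5615 = -5.1229, grad_y = 2*7*-0.0728 = -1.0186
  x_3 = -2.5615 - 0.05*-5.1229 = -2.3053
  y_3 = -0.0728 - 0.05*-1.0186 = -0.0218
Step 4: grad_x = 2*1*-2.3053 = -4.6106, grad_y = 2*7*-0.0218 = -0.3056
  x_4 = -2.3053 - 0.05*-4.6106 = -2.0748
  y_4 = -0.0218 - 0.05*-0.3056 = -0.0065
Step 5: grad_x = 2*1*-2.0748 = -4.1496, grad_y = 2*7*-0.0065 = -0.0917
  x_5 = -2.0748 - 0.05*-4.1496 = -1.8673
  y_5 = -0.0065 - 0.05*-0.0917 = -0.002
f(-1.8673, -0.002) = 1*(-1.8673)^2 + 7*(-0.002)^2 = 3.4869


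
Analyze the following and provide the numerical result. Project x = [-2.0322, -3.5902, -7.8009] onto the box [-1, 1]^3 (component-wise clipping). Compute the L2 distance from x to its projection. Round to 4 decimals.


Project each component onto [-1, 1].
clip(-2.0322) = -1.0, clip(-3.5902) = -1.0, clip(-7.8009) = -1.0
Projection = [-1.0, -1.0, -1.0]
Squared diffs: [1.0654, 6.7091, 46.2522]
Distance = sqrt(54.0267) = 7.3503


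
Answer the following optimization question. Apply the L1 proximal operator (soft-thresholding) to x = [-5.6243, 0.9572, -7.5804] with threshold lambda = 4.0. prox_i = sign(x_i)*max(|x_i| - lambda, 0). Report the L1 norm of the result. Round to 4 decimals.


Soft-thresholding with lambda = 4.0:
prox(-5.6243) = sign(-5.6243)*max(|-5.6243| - 4.0, 0) = -1.6243
prox(0.9572) = sign(0.9572)*max(|0.9572| - 4.0, 0) = 0.0
prox(-7.5804) = sign(-7.5804)*max(|-7.5804| - 4.0, 0) = -3.5804
prox(x) = [-1.6243, 0.0, -3.5804]
||prox(x)||_1 = 1.6243 + 0.0 + 3.5804 = 5.2047


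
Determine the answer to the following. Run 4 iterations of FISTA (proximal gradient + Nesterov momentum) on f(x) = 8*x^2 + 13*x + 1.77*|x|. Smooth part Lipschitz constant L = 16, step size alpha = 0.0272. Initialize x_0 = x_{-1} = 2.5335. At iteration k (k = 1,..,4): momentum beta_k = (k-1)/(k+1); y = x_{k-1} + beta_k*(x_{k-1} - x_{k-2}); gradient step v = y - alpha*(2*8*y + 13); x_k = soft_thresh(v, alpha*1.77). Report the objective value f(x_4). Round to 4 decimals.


FISTA on f(x) = 8*x^2 + 13*x + 1.77*|x|
L = 16, alpha = 0.0272
Iteration 1: beta = 0.0, y = 2.5335 + 0.0*(2.5335 - 2.5335) = 2.5335
  grad(y) = 53.536, v = y - alpha*grad = 1.0773
  prox(v) = soft_thresh(1.0773, 0.0481) = 1.0292
Iteration 2: beta = 0.3333, y = 1.0292 + 0.3333*(1.0292 - 2.5335) = 0.5277
  grad(y) = 21.4438, v = y - alpha*grad = -0.0555
  prox(v) = soft_thresh(-0.0555, 0.0481) = -0.0074
Iteration 3: beta = 0.5, y = -0.0074 + 0.5*(-0.0074 - 1.0292) = -0.5257
  grad(y) = 4.5892, v = y - alpha*grad = -0.6505
  prox(v) = soft_thresh(-0.6505, 0.0481) = -0.6024
Iteration 4: beta = 0.6, y = -0.6024 + 0.6*(-0.6024 + 0.0074) = -0.9593
  grad(y) = -2.3494, v = y - alpha*grad = -0.8954
  prox(v) = soft_thresh(-0.8954, 0.0481) = -0.8473
f(x_4) = 8*(-0.8473)^2 + 13*(-0.8473) + 1.77*|-0.8473| = -3.7719


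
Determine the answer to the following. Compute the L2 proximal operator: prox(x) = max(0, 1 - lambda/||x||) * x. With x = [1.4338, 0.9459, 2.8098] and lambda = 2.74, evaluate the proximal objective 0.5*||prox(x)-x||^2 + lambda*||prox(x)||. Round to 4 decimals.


Step 1: Compute ||x||.
||x|| = 3.2932
Step 2: Compute scaling factor.
scale = max(0, 1 - 2.74/3.2932) = 0.168
Step 3: prox(x) = [0.2409, 0.1589, 0.472]
||prox(x)|| = 0.5532
Step 4: Proximal objective.
0.5*||prox-x||^2 = 3.7538
lambda*||prox|| = 1.5158
Total = 5.2697


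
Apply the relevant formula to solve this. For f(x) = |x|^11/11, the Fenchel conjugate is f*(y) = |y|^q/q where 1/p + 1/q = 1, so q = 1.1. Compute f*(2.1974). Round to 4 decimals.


The conjugate exponent q satisfies 1/p + 1/q = 1.
p = 11, so q = 11/(11 - 1) = 1.1
|y|^q = 2.1974^1.1 = 2.3774
f*(2.1974) = 2.3774 / 1.1 = 2.1613


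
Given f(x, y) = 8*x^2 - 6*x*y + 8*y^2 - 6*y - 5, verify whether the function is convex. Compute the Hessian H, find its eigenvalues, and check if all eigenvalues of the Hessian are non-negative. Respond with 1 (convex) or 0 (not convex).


The Hessian of f(x,y) = 8*x^2 - 6*x*y + 8*y^2 - 6*y - 5 is:
H = [[16, -6], [-6, 16]]
Trace = 16 + 16 = 32
Determinant = 16*16 - (-6)^2 = 220
Discriminant = (32)^2 - 4*220 = 144.0
Eigenvalues: lambda_1 = 10.0, lambda_2 = 22.0
The function is convex.

1


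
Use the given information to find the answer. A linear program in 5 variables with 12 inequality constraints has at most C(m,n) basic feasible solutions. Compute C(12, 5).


Each vertex corresponds to some choice of n active constraints out of m, so the number of vertices is at most C(m, n) = m! / (n!(m-n)!).
m = 12, n = 5
Numerator: 12 * 11 * 10 * 9 * 8
Denominator: 5! = 120
C(12, 5) = 792


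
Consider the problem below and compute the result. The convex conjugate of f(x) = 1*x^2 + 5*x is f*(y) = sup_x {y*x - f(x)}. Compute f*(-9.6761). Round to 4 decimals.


f*(y) = sup_x {y*x - a*x^2 - b*x} = sup_x {(y-b)*x - a*x^2}
FOC: (y - b) - 2a*x = 0 => x* = (y - b)/(2a)
x* = (-9.6761 - 5)/(2*1) = -7.3381
f*(-9.6761) = (y-b)^2/(4a) = (-9.6761 - 5)^2/(4*1)
= 215.3879/4 = 53.847


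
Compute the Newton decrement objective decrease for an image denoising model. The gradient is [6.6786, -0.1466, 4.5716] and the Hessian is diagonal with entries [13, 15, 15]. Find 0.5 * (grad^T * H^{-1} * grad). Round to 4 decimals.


Step 1: H is diagonal, so H^(-1) * g = [0.5137, -0.0098, 0.3048].
Step 2: g^T H^(-1) g = sum_i g_i^2 / H_ii
  = (6.6786)^2/13 + (-0.1466)^2/15 + (4.5716)^2/15
  = 3.4311 + 0.0014 + 1.3933 = 4.8258
Step 3: Objective decrease = 0.5 * g^T H^(-1) g = 2.4129


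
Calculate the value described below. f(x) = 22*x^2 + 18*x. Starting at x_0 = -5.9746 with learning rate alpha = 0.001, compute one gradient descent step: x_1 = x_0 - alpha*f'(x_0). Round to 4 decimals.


We compute the gradient at x_0 and apply the update.
f'(x) = 44*x + 18
f'(-5.9746) = 44*-5.9746 + 18 = -244.8824
x_1 = -5.9746 - 0.001*-244.8824 = -5.7297


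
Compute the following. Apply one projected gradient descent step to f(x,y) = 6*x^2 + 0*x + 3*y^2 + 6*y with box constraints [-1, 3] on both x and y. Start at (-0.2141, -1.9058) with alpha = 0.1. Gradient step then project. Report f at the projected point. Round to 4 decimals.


Step 1: Compute gradient at (-0.2141, -1.9058).
grad_x = 2*6*-0.2141 + 0 = -2.5692
grad_y = 2*3*-1.9058 + 6 = -5.4348
Step 2: Gradient step.
x_raw = -0.2141 - 0.1*-2.5692 = 0.0428
y_raw = -1.9058 - 0.1*-5.4348 = -1.3623
Step 3: Project onto [-1, 3].
x_proj = clip(0.0428) = 0.0428
y_proj = clip(-1.3623) = -1.0
Step 4: Evaluate f.
f(0.0428, -1.0) = -2.989


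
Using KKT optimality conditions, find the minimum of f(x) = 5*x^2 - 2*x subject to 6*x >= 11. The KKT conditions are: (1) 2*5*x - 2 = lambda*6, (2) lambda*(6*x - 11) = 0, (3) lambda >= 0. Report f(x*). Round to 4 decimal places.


Step 1: Try lambda = 0 (constraint inactive).
x_unc = 2/(2*5) = 0.2
Check: 6*0.2 = 1.2 < 11 -- violated!
Step 2: Constraint must be active: 6*x = 11
x* = 11/6 = 1.8333 (rounded; the exact value 11/6 is used below)
lambda = (2*5*(11/6) - 2)/6 = 2.7222
Step 3: Compute optimal value.
f(x*) = 5*(11/6)^2 - 2*(11/6) = 13.1389


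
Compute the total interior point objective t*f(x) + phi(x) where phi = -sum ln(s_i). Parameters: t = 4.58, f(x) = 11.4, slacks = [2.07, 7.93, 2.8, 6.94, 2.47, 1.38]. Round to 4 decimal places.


Step 1: Compute log-barrier.
ln values: [0.7275, 2.0707, 1.0296, 1.9373, 0.9042, 0.3221]
phi = -(0.7275 + 2.0707 + 1.0296 + 1.9373 + 0.9042 + 0.3221) = -6.9914
Step 2: Compute augmented objective.
t*f(x) = 4.58*11.4 = 52.212
Total = 52.212 - 6.9914 = 45.2206


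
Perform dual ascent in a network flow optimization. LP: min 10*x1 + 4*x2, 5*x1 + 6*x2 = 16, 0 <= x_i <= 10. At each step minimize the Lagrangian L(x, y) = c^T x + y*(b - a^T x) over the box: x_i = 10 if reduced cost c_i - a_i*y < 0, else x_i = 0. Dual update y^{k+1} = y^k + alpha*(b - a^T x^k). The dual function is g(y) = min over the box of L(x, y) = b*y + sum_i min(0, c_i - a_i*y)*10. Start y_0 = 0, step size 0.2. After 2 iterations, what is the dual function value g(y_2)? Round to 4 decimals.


Dual ascent for LP: min 10*x1 + 4*x2, 5*x1 + 6*x2 = 16, 0 <= x_i <= 10
Step 1: y^k = 0.0, reduced costs: (10.0, 4.0)
  x^k = (0.0, 0.0), subgradient = b - a^T x = 16.0
  y^{k+1} = 0.0 + 0.2*16.0 = 3.2
Step 2: y^k = 3.2, reduced costs: (-6.0, -15.2)
  x^k = (10.0, 10.0), subgradient = b - a^T x = -94.0
  y^{k+1} = 3.2 + 0.2*-94.0 = -15.6
Dual objective at y_2 = -15.6: reduced costs (88.0, 97.6), box minimizer x = (0.0, 0.0)
g(y_2) = b*y + (c1 - a1*y)*x1 + (c2 - a2*y)*x2 = 16*(-15.6) + 88.0*0.0 + 97.6*0.0 = -249.6 + 0.0 + 0.0 = -249.6


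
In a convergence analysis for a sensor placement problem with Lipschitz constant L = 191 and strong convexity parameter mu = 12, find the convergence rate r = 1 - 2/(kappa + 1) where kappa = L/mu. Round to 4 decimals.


Step 1: Compute the condition number.
kappa = L/mu = 191/12 = 15.9167
Step 2: Compute the convergence rate.
r = 1 - 2/(kappa + 1) = 1 - 2*mu/(L + mu) = (L - mu)/(L + mu) = 179/203 = 0.8818


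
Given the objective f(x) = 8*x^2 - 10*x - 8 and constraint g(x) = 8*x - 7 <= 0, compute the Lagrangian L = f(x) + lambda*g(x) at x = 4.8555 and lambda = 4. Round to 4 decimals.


Step 1: Evaluate f(x).
f(4.8555) = 8*4.8555^2 - 10*4.8555 - 8 = 132.052
Step 2: Evaluate g(x).
g(4.8555) = 8*4.8555 - 7 = 31.844
Step 3: Compute Lagrangian.
L = 132.052 + 4*31.844 = 259.428


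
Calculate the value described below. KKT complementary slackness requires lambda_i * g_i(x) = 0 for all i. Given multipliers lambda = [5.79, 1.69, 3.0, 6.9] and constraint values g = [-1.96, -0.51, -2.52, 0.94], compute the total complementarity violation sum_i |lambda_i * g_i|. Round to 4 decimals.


KKT complementary slackness check:
lambda_1 * g_1 = 5.79 * -1.96 = -11.3484
lambda_2 * g_2 = 1.69 * -0.51 = -0.8619
lambda_3 * g_3 = 3.0 * -2.52 = -7.56
lambda_4 * g_4 = 6.9 * 0.94 = 6.486
Total violation = 11.3484 + 0.8619 + 7.56 + 6.486 = 26.2563


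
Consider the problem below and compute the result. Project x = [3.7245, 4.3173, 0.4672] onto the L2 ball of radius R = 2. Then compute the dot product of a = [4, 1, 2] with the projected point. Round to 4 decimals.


Step 1: Compute ||x|| (intermediates to 6 decimals).
||x|| = sqrt(3.7245^2 + 4.3173^2 + 0.4672^2) = 5.720949
Step 2: Project.
Since ||x|| > R, scale = R/||x|| = 2/5.720949 = 0.349592, proj(x) = scale * x
proj(x) = [1.302055, 1.509294, 0.163329]
Step 3: Dot product.
a^T * proj(x) = 4*1.302055 + 1*1.509294 + 2*0.163329 = 7.0442


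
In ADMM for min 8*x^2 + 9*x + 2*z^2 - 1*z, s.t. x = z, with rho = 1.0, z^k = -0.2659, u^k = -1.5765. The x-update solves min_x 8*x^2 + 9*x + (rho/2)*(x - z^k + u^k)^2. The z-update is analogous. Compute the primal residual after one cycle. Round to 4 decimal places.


ADMM iteration with rho = 1.0, z^k = -0.2659, u^k = -1.5765
Step 1: x-update.
Minimize 8*x^2 + 9*x + (1.0/2)*(x + 0.2659 - 1.5765)^2
FOC: (2*8 + 1.0)*x = -9 + 1.0*(-0.2659 + 1.5765)
x^{k+1} = -0.4523
Step 2: z-update.
Minimize 2*z^2 - 1*z + (1.0/2)*(-0.4523 - z - 1.5765)^2
FOC: (2*2 + 1.0)*z = 1 + 1.0*(-0.4523 - 1.5765)
z^{k+1} = -0.2058
Step 3: u-update.
u^{k+1} = -1.5765 - 0.4523 + 0.2058 = -1.8231
Step 4: Primal residual = |-0.4523 + 0.2058| = 0.2466


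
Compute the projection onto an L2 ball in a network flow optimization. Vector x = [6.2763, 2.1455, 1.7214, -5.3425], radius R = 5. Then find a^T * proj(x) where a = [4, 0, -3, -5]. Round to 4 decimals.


Step 1: Compute ||x|| (intermediates to 6 decimals).
||x|| = sqrt(6.2763^2 + 2.1455^2 + 1.7214^2 + (-5.3425)^2) = 8.68911
Step 2: Project.
Since ||x|| > R, scale = R/||x|| = 5/8.68911 = 0.575433, proj(x) = scale * x
proj(x) = [3.61159, 1.234592, 0.99055, -3.074251]
Step 3: Dot product.
a^T * proj(x) = 4*3.61159 + 0*1.234592 - 3*0.99055 - 5*(-3.074251) = 26.846


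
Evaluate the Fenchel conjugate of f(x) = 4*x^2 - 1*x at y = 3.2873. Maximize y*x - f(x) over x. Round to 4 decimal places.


f*(y) = sup_x {y*x - a*x^2 - b*x} = sup_x {(y-b)*x - a*x^2}
FOC: (y - b) - 2a*x = 0 => x* = (y - b)/(2a)
x* = (3.2873 + 1)/(2*4) = 0.5359
f*(3.2873) = (y-b)^2/(4a) = (3.2873 + 1)^2/(4*4)
= 18.3809/16 = 1.1488


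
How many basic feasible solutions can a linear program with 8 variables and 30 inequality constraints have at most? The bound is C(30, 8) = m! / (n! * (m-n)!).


Each vertex corresponds to some choice of n active constraints out of m, so the number of vertices is at most C(m, n) = m! / (n!(m-n)!).
m = 30, n = 8
Numerator: 30 * 29 * 28 * 27 * 26 * 25 * 24 * 23
Denominator: 8! = 40320
C(30, 8) = 5852925


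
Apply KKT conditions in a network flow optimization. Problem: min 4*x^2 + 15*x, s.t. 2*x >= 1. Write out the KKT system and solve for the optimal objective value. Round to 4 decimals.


Step 1: Try lambda = 0 (constraint inactive).
x_unc = -15/(2*4) = -1.875
Check: 2*-1.875 = -3.75 < 1 -- violated!
Step 2: Constraint must be active: 2*x = 1
x* = 1/2 = 0.5
lambda = (2*4*0.5 + 15)/2 = 9.5
Step 3: Compute optimal value.
f(x*) = 4*0.5^2 + 15*0.5 = 8.5


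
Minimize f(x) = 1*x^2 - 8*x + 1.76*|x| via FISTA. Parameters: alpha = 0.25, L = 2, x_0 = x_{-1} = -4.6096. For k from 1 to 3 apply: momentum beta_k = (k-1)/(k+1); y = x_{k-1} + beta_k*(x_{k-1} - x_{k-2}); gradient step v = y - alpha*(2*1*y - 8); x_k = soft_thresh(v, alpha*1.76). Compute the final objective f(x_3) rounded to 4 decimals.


FISTA on f(x) = 1*x^2 - 8*x + 1.76*|x|
L = 2, alpha = 0.25
Iteration 1: beta = 0.0, y = -4.6096 + 0.0*(-4.6096 + 4.6096) = -4.6096
  grad(y) = -17.2192, v = y - alpha*grad = -0.3048
  prox(v) = soft_thresh(-0.3048, 0.44) = 0.0
Iteration 2: beta = 0.3333, y = 0.0 + 0.3333*(0.0 + 4.6096) = 1.5365
  grad(y) = -4.9269, v = y - alpha*grad = 2.7683
  prox(v) = soft_thresh(2.7683, 0.44) = 2.3283
Iteration 3: beta = 0.5, y = 2.3283 + 0.5*(2.3283 - 0.0) = 3.4924
  grad(y) = -1.0152, v = y - alpha*grad = 3.7462
  prox(v) = soft_thresh(3.7462, 0.44) = 3.3062
f(x_3) = 1*3.3062^2 - 8*3.3062 + 1.76*|3.3062| = -9.6997


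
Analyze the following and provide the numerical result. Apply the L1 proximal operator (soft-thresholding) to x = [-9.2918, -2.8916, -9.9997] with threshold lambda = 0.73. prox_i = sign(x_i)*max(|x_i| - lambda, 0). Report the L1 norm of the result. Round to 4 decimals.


Soft-thresholding with lambda = 0.73:
prox(-9.2918) = sign(-9.2918)*max(|-9.2918| - 0.73, 0) = -8.5618
prox(-2.8916) = sign(-2.8916)*max(|-2.8916| - 0.73, 0) = -2.1616
prox(-9.9997) = sign(-9.9997)*max(|-9.9997| - 0.73, 0) = -9.2697
prox(x) = [-8.5618, -2.1616, -9.2697]
||prox(x)||_1 = 8.5618 + 2.1616 + 9.2697 = 19.9931


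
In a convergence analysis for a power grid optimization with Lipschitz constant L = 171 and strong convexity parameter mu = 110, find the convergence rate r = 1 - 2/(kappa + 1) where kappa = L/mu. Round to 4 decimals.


Step 1: Compute the condition number.
kappa = L/mu = 171/110 = 1.5545
Step 2: Compute the convergence rate.
r = 1 - 2/(kappa + 1) = 1 - 2*mu/(L + mu) = (L - mu)/(L + mu) = 61/281 = 0.2171


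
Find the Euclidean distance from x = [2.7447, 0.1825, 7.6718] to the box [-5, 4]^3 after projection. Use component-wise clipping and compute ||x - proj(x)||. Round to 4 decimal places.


Project each component onto [-5, 4].
clip(2.7447) = 2.7447, clip(0.1825) = 0.1825, clip(7.6718) = 4.0
Projection = [2.7447, 0.1825, 4.0]
Squared diffs: [0.0, 0.0, 13.4821]
Distance = sqrt(13.4821) = 3.6718


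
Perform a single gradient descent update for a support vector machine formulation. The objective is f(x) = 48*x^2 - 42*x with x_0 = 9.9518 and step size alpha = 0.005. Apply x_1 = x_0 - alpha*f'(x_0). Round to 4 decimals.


We compute the gradient at x_0 and apply the update.
f'(x) = 96*x - 42
f'(9.9518) = 96*9.9518 - 42 = 913.3728
x_1 = 9.9518 - 0.005*913.3728 = 5.3849


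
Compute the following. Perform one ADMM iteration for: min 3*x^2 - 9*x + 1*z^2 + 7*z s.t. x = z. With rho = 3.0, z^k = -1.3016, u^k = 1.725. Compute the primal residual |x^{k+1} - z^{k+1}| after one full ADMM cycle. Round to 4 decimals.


ADMM iteration with rho = 3.0, z^k = -1.3016, u^k = 1.725
Step 1: x-update.
Minimize 3*x^2 - 9*x + (3.0/2)*(x + 1.3016 + 1.725)^2
FOC: (2*3 + 3.0)*x = 9 + 3.0*(-1.3016 - 1.725)
x^{k+1} = -0.0089
Step 2: z-update.
Minimize 1*z^2 + 7*z + (3.0/2)*(-0.0089 - z + 1.725)^2
FOC: (2*1 + 3.0)*z = -7 + 3.0*(-0.0089 + 1.725)
z^{k+1} = -0.3703
Step 3: u-update.
u^{k+1} = 1.725 - 0.0089 + 0.3703 = 2.0865
Step 4: Primal residual = |-0.0089 + 0.3703| = 0.3615
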